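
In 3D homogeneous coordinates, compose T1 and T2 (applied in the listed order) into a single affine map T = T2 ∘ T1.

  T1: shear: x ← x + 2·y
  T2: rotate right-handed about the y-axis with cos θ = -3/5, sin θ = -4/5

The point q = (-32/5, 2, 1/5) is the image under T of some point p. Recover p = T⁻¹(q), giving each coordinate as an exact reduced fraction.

T1 = [1 2 0 0; 0 1 0 0; 0 0 1 0; 0 0 0 1]
T2·T1 = [-3/5 -6/5 -4/5 0; 0 1 0 0; 4/5 8/5 -3/5 0; 0 0 0 1]
det M = 1; M⁻¹ = [-3/5 -2 4/5 0; 0 1 0 0; -4/5 0 -3/5 0; 0 0 0 1]
M⁻¹ · (-32/5, 2, 1/5)ᵀ = (0, 2, 5)ᵀ

p = (0, 2, 5)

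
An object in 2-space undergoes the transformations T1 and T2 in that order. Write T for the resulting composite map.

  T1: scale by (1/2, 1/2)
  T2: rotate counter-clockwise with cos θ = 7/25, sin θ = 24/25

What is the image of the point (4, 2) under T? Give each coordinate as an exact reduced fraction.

T1 scale by (1/2, 1/2): (4, 2) → (2, 1)
T2 rotate counter-clockwise with cos θ = 7/25, sin θ = 24/25: (2, 1) → (-2/5, 11/5)

T(p) = (-2/5, 11/5)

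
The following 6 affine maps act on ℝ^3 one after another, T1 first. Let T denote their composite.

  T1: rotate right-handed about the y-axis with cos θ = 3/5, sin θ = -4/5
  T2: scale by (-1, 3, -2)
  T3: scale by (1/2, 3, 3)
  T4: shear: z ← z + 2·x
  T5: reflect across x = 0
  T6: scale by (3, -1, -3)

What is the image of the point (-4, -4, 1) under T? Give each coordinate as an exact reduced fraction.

T1 rotate right-handed about the y-axis with cos θ = 3/5, sin θ = -4/5: (-4, -4, 1) → (-16/5, -4, -13/5)
T2 scale by (-1, 3, -2): (-16/5, -4, -13/5) → (16/5, -12, 26/5)
T3 scale by (1/2, 3, 3): (16/5, -12, 26/5) → (8/5, -36, 78/5)
T4 shear: z ← z + 2·x: (8/5, -36, 78/5) → (8/5, -36, 94/5)
T5 reflect across x = 0: (8/5, -36, 94/5) → (-8/5, -36, 94/5)
T6 scale by (3, -1, -3): (-8/5, -36, 94/5) → (-24/5, 36, -282/5)

T(p) = (-24/5, 36, -282/5)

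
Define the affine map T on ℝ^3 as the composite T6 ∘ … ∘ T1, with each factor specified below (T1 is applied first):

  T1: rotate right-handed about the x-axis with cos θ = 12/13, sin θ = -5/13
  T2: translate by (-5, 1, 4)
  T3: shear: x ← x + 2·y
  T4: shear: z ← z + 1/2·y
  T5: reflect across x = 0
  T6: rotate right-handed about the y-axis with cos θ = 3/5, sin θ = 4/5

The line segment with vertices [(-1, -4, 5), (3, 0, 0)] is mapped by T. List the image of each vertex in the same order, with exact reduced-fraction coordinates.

image vertices: (802/65, -10/13, -11/65), (18/5, 1, 27/10)

T1 rotate right-handed about the x-axis with cos θ = 12/13, sin θ = -5/13: (-1, -4, 5) → (-1, -23/13, 80/13); (3, 0, 0) → (3, 0, 0)
T2 translate by (-5, 1, 4): (-1, -23/13, 80/13) → (-6, -10/13, 132/13); (3, 0, 0) → (-2, 1, 4)
T3 shear: x ← x + 2·y: (-6, -10/13, 132/13) → (-98/13, -10/13, 132/13); (-2, 1, 4) → (0, 1, 4)
T4 shear: z ← z + 1/2·y: (-98/13, -10/13, 132/13) → (-98/13, -10/13, 127/13); (0, 1, 4) → (0, 1, 9/2)
T5 reflect across x = 0: (-98/13, -10/13, 127/13) → (98/13, -10/13, 127/13); (0, 1, 9/2) → (0, 1, 9/2)
T6 rotate right-handed about the y-axis with cos θ = 3/5, sin θ = 4/5: (98/13, -10/13, 127/13) → (802/65, -10/13, -11/65); (0, 1, 9/2) → (18/5, 1, 27/10)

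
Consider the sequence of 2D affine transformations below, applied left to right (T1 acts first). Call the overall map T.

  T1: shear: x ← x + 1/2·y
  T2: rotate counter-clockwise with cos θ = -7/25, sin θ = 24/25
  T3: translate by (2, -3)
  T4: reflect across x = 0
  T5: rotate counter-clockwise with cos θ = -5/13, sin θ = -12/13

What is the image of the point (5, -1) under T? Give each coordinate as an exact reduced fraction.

T1 shear: x ← x + 1/2·y: (5, -1) → (9/2, -1)
T2 rotate counter-clockwise with cos θ = -7/25, sin θ = 24/25: (9/2, -1) → (-3/10, 23/5)
T3 translate by (2, -3): (-3/10, 23/5) → (17/10, 8/5)
T4 reflect across x = 0: (17/10, 8/5) → (-17/10, 8/5)
T5 rotate counter-clockwise with cos θ = -5/13, sin θ = -12/13: (-17/10, 8/5) → (277/130, 62/65)

T(p) = (277/130, 62/65)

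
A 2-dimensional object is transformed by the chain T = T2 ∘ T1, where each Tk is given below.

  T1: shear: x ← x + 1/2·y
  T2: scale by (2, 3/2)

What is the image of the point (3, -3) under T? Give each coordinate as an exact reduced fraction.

T(p) = (3, -9/2)

T1 shear: x ← x + 1/2·y: (3, -3) → (3/2, -3)
T2 scale by (2, 3/2): (3/2, -3) → (3, -9/2)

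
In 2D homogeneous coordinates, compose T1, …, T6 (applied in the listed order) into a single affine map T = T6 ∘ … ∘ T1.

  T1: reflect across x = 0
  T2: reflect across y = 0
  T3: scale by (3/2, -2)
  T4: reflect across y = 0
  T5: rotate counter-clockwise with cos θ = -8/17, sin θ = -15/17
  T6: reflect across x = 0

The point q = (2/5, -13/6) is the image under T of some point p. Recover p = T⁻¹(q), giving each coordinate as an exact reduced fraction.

T1 = [-1 0 0; 0 1 0; 0 0 1]
T2·T1 = [-1 0 0; 0 -1 0; 0 0 1]
T3·…·T1 = [-3/2 0 0; 0 2 0; 0 0 1]
T4·…·T1 = [-3/2 0 0; 0 -2 0; 0 0 1]
T5·…·T1 = [12/17 -30/17 0; 45/34 16/17 0; 0 0 1]
T6·…·T1 = [-12/17 30/17 0; 45/34 16/17 0; 0 0 1]
det M = -3; M⁻¹ = [-16/51 10/17 0; 15/34 4/17 0; 0 0 1]
M⁻¹ · (2/5, -13/6)ᵀ = (-7/5, -1/3)ᵀ

p = (-7/5, -1/3)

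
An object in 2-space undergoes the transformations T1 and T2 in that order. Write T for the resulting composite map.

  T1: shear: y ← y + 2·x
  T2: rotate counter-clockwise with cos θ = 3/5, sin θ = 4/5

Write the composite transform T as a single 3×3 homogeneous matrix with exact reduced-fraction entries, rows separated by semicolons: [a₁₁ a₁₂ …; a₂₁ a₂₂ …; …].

T = [-1 -4/5 0; 2 3/5 0; 0 0 1]

T1 = [1 0 0; 2 1 0; 0 0 1]
T2·T1 = [-1 -4/5 0; 2 3/5 0; 0 0 1]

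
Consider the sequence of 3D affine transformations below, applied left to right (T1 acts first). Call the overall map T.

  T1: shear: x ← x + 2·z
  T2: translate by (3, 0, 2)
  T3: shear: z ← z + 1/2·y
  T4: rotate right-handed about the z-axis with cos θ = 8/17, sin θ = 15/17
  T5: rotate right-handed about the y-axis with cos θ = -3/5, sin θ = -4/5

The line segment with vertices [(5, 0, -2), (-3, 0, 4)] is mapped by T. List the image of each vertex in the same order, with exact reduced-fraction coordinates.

image vertices: (-96/85, 60/17, 128/85), (-120/17, 120/17, -10/17)

T1 shear: x ← x + 2·z: (5, 0, -2) → (1, 0, -2); (-3, 0, 4) → (5, 0, 4)
T2 translate by (3, 0, 2): (1, 0, -2) → (4, 0, 0); (5, 0, 4) → (8, 0, 6)
T3 shear: z ← z + 1/2·y: (4, 0, 0) → (4, 0, 0); (8, 0, 6) → (8, 0, 6)
T4 rotate right-handed about the z-axis with cos θ = 8/17, sin θ = 15/17: (4, 0, 0) → (32/17, 60/17, 0); (8, 0, 6) → (64/17, 120/17, 6)
T5 rotate right-handed about the y-axis with cos θ = -3/5, sin θ = -4/5: (32/17, 60/17, 0) → (-96/85, 60/17, 128/85); (64/17, 120/17, 6) → (-120/17, 120/17, -10/17)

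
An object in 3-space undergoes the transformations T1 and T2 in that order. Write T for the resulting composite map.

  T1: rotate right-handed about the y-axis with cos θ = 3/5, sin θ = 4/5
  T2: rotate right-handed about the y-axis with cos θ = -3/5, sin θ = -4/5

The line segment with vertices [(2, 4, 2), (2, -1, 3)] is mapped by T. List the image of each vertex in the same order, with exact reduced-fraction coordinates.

image vertices: (-34/25, 4, 62/25), (-58/25, -1, 69/25)

T1 rotate right-handed about the y-axis with cos θ = 3/5, sin θ = 4/5: (2, 4, 2) → (14/5, 4, -2/5); (2, -1, 3) → (18/5, -1, 1/5)
T2 rotate right-handed about the y-axis with cos θ = -3/5, sin θ = -4/5: (14/5, 4, -2/5) → (-34/25, 4, 62/25); (18/5, -1, 1/5) → (-58/25, -1, 69/25)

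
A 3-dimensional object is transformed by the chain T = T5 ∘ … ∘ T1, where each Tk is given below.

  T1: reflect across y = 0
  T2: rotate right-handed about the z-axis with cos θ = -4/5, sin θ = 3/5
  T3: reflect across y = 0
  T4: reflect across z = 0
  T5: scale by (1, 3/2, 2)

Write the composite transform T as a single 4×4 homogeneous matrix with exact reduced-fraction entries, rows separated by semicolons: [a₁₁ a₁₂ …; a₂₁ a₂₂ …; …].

T1 = [1 0 0 0; 0 -1 0 0; 0 0 1 0; 0 0 0 1]
T2·T1 = [-4/5 3/5 0 0; 3/5 4/5 0 0; 0 0 1 0; 0 0 0 1]
T3·…·T1 = [-4/5 3/5 0 0; -3/5 -4/5 0 0; 0 0 1 0; 0 0 0 1]
T4·…·T1 = [-4/5 3/5 0 0; -3/5 -4/5 0 0; 0 0 -1 0; 0 0 0 1]
T5·…·T1 = [-4/5 3/5 0 0; -9/10 -6/5 0 0; 0 0 -2 0; 0 0 0 1]

T = [-4/5 3/5 0 0; -9/10 -6/5 0 0; 0 0 -2 0; 0 0 0 1]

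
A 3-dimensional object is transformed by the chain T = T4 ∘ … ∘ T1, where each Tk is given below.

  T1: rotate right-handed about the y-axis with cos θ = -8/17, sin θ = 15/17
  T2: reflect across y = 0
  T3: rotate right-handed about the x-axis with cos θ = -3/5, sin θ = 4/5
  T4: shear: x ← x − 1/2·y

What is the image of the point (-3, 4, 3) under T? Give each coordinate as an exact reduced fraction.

T(p) = (57/17, 24/17, -67/17)

T1 rotate right-handed about the y-axis with cos θ = -8/17, sin θ = 15/17: (-3, 4, 3) → (69/17, 4, 21/17)
T2 reflect across y = 0: (69/17, 4, 21/17) → (69/17, -4, 21/17)
T3 rotate right-handed about the x-axis with cos θ = -3/5, sin θ = 4/5: (69/17, -4, 21/17) → (69/17, 24/17, -67/17)
T4 shear: x ← x − 1/2·y: (69/17, 24/17, -67/17) → (57/17, 24/17, -67/17)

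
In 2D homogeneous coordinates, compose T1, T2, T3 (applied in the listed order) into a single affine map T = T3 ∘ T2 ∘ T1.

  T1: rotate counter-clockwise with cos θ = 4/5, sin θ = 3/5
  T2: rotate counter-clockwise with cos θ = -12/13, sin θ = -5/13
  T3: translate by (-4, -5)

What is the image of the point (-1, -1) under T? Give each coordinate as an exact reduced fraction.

T(p) = (-283/65, -236/65)

T1 rotate counter-clockwise with cos θ = 4/5, sin θ = 3/5: (-1, -1) → (-1/5, -7/5)
T2 rotate counter-clockwise with cos θ = -12/13, sin θ = -5/13: (-1/5, -7/5) → (-23/65, 89/65)
T3 translate by (-4, -5): (-23/65, 89/65) → (-283/65, -236/65)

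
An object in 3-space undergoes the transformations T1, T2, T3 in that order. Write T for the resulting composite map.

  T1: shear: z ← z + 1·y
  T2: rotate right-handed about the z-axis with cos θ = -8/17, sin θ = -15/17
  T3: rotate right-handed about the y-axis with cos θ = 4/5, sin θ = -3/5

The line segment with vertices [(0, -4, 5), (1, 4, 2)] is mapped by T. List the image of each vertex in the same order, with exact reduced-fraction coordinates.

T1 shear: z ← z + 1·y: (0, -4, 5) → (0, -4, 1); (1, 4, 2) → (1, 4, 6)
T2 rotate right-handed about the z-axis with cos θ = -8/17, sin θ = -15/17: (0, -4, 1) → (-60/17, 32/17, 1); (1, 4, 6) → (52/17, -47/17, 6)
T3 rotate right-handed about the y-axis with cos θ = 4/5, sin θ = -3/5: (-60/17, 32/17, 1) → (-291/85, 32/17, -112/85); (52/17, -47/17, 6) → (-98/85, -47/17, 564/85)

image vertices: (-291/85, 32/17, -112/85), (-98/85, -47/17, 564/85)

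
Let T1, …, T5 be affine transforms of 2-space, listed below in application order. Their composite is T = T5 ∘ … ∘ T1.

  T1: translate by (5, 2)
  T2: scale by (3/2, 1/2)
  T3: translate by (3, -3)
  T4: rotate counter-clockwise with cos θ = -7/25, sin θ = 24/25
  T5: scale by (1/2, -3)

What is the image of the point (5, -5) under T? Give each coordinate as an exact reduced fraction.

T1 translate by (5, 2): (5, -5) → (10, -3)
T2 scale by (3/2, 1/2): (10, -3) → (15, -3/2)
T3 translate by (3, -3): (15, -3/2) → (18, -9/2)
T4 rotate counter-clockwise with cos θ = -7/25, sin θ = 24/25: (18, -9/2) → (-18/25, 927/50)
T5 scale by (1/2, -3): (-18/25, 927/50) → (-9/25, -2781/50)

T(p) = (-9/25, -2781/50)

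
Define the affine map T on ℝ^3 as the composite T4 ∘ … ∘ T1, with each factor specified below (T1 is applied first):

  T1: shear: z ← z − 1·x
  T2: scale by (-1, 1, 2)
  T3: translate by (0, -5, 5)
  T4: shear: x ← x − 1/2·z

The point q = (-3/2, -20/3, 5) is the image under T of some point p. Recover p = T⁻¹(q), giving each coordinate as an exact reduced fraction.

p = (-1, -5/3, -1)

T1 = [1 0 0 0; 0 1 0 0; -1 0 1 0; 0 0 0 1]
T2·T1 = [-1 0 0 0; 0 1 0 0; -2 0 2 0; 0 0 0 1]
T3·…·T1 = [-1 0 0 0; 0 1 0 -5; -2 0 2 5; 0 0 0 1]
T4·…·T1 = [0 0 -1 -5/2; 0 1 0 -5; -2 0 2 5; 0 0 0 1]
det M = -2; M⁻¹ = [-1 0 -1/2 0; 0 1 0 5; -1 0 0 -5/2; 0 0 0 1]
M⁻¹ · (-3/2, -20/3, 5)ᵀ = (-1, -5/3, -1)ᵀ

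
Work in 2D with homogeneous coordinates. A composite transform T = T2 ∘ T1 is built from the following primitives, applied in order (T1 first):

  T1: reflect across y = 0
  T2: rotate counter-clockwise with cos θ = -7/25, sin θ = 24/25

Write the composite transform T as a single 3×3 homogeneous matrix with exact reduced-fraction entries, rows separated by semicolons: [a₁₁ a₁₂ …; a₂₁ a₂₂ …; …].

T1 = [1 0 0; 0 -1 0; 0 0 1]
T2·T1 = [-7/25 24/25 0; 24/25 7/25 0; 0 0 1]

T = [-7/25 24/25 0; 24/25 7/25 0; 0 0 1]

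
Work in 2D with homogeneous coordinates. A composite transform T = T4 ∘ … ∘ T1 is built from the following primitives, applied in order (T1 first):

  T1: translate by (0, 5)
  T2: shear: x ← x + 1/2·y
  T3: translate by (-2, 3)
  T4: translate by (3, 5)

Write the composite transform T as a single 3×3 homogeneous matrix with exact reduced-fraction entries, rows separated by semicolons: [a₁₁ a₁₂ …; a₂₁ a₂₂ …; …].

T = [1 1/2 7/2; 0 1 13; 0 0 1]

T1 = [1 0 0; 0 1 5; 0 0 1]
T2·T1 = [1 1/2 5/2; 0 1 5; 0 0 1]
T3·…·T1 = [1 1/2 1/2; 0 1 8; 0 0 1]
T4·…·T1 = [1 1/2 7/2; 0 1 13; 0 0 1]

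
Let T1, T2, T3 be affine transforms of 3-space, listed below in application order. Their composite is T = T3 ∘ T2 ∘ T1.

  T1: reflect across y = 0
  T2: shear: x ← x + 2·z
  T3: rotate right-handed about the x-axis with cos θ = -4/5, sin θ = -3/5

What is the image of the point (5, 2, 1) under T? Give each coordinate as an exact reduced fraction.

T(p) = (7, 11/5, 2/5)

T1 reflect across y = 0: (5, 2, 1) → (5, -2, 1)
T2 shear: x ← x + 2·z: (5, -2, 1) → (7, -2, 1)
T3 rotate right-handed about the x-axis with cos θ = -4/5, sin θ = -3/5: (7, -2, 1) → (7, 11/5, 2/5)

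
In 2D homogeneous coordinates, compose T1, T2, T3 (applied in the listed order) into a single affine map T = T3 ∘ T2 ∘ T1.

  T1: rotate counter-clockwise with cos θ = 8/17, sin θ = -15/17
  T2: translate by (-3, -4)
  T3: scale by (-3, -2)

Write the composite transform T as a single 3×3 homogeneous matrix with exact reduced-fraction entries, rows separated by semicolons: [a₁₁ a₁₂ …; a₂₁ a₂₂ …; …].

T1 = [8/17 15/17 0; -15/17 8/17 0; 0 0 1]
T2·T1 = [8/17 15/17 -3; -15/17 8/17 -4; 0 0 1]
T3·…·T1 = [-24/17 -45/17 9; 30/17 -16/17 8; 0 0 1]

T = [-24/17 -45/17 9; 30/17 -16/17 8; 0 0 1]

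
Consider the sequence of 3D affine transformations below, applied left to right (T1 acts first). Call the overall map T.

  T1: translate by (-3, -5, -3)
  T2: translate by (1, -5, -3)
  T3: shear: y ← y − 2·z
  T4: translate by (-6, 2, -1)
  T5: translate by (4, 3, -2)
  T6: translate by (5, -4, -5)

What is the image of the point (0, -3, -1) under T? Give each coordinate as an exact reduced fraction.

T1 translate by (-3, -5, -3): (0, -3, -1) → (-3, -8, -4)
T2 translate by (1, -5, -3): (-3, -8, -4) → (-2, -13, -7)
T3 shear: y ← y − 2·z: (-2, -13, -7) → (-2, 1, -7)
T4 translate by (-6, 2, -1): (-2, 1, -7) → (-8, 3, -8)
T5 translate by (4, 3, -2): (-8, 3, -8) → (-4, 6, -10)
T6 translate by (5, -4, -5): (-4, 6, -10) → (1, 2, -15)

T(p) = (1, 2, -15)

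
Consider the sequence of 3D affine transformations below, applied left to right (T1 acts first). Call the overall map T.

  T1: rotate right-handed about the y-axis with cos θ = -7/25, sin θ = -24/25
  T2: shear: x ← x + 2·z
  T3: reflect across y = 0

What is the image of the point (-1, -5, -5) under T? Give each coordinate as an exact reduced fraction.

T1 rotate right-handed about the y-axis with cos θ = -7/25, sin θ = -24/25: (-1, -5, -5) → (127/25, -5, 11/25)
T2 shear: x ← x + 2·z: (127/25, -5, 11/25) → (149/25, -5, 11/25)
T3 reflect across y = 0: (149/25, -5, 11/25) → (149/25, 5, 11/25)

T(p) = (149/25, 5, 11/25)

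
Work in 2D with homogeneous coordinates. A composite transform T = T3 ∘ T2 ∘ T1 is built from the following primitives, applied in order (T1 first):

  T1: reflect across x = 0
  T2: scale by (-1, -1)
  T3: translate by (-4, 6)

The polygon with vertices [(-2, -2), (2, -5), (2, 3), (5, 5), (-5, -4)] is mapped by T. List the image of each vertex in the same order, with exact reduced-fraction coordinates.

image vertices: (-6, 8), (-2, 11), (-2, 3), (1, 1), (-9, 10)

T1 reflect across x = 0: (-2, -2) → (2, -2); (2, -5) → (-2, -5); (2, 3) → (-2, 3); (5, 5) → (-5, 5); (-5, -4) → (5, -4)
T2 scale by (-1, -1): (2, -2) → (-2, 2); (-2, -5) → (2, 5); (-2, 3) → (2, -3); (-5, 5) → (5, -5); (5, -4) → (-5, 4)
T3 translate by (-4, 6): (-2, 2) → (-6, 8); (2, 5) → (-2, 11); (2, -3) → (-2, 3); (5, -5) → (1, 1); (-5, 4) → (-9, 10)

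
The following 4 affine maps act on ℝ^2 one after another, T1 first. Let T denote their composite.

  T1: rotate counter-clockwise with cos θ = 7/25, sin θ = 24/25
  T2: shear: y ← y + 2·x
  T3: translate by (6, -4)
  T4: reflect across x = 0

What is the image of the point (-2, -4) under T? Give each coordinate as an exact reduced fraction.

T1 rotate counter-clockwise with cos θ = 7/25, sin θ = 24/25: (-2, -4) → (82/25, -76/25)
T2 shear: y ← y + 2·x: (82/25, -76/25) → (82/25, 88/25)
T3 translate by (6, -4): (82/25, 88/25) → (232/25, -12/25)
T4 reflect across x = 0: (232/25, -12/25) → (-232/25, -12/25)

T(p) = (-232/25, -12/25)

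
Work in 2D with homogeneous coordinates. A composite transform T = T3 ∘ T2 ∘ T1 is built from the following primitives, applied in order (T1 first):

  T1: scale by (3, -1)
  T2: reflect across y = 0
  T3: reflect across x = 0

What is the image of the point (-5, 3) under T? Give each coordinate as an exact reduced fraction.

T1 scale by (3, -1): (-5, 3) → (-15, -3)
T2 reflect across y = 0: (-15, -3) → (-15, 3)
T3 reflect across x = 0: (-15, 3) → (15, 3)

T(p) = (15, 3)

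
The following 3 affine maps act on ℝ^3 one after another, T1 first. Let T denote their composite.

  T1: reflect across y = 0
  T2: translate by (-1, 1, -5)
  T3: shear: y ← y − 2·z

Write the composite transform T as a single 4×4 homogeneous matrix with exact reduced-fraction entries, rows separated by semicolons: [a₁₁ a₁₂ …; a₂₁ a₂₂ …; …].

T = [1 0 0 -1; 0 -1 -2 11; 0 0 1 -5; 0 0 0 1]

T1 = [1 0 0 0; 0 -1 0 0; 0 0 1 0; 0 0 0 1]
T2·T1 = [1 0 0 -1; 0 -1 0 1; 0 0 1 -5; 0 0 0 1]
T3·…·T1 = [1 0 0 -1; 0 -1 -2 11; 0 0 1 -5; 0 0 0 1]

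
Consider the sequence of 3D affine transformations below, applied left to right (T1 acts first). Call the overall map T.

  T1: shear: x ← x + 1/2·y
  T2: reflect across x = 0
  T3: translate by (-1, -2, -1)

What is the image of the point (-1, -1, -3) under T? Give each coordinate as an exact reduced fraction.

T1 shear: x ← x + 1/2·y: (-1, -1, -3) → (-3/2, -1, -3)
T2 reflect across x = 0: (-3/2, -1, -3) → (3/2, -1, -3)
T3 translate by (-1, -2, -1): (3/2, -1, -3) → (1/2, -3, -4)

T(p) = (1/2, -3, -4)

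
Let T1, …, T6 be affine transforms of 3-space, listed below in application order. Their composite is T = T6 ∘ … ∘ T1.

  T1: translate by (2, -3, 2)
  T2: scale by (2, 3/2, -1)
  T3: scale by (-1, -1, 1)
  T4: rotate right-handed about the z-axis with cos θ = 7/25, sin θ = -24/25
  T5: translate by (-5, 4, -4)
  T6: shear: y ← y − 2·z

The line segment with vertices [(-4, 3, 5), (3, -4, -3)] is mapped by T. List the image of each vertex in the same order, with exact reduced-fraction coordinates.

image vertices: (-97/25, 554/25, -11), (57/25, 1127/50, -3)

T1 translate by (2, -3, 2): (-4, 3, 5) → (-2, 0, 7); (3, -4, -3) → (5, -7, -1)
T2 scale by (2, 3/2, -1): (-2, 0, 7) → (-4, 0, -7); (5, -7, -1) → (10, -21/2, 1)
T3 scale by (-1, -1, 1): (-4, 0, -7) → (4, 0, -7); (10, -21/2, 1) → (-10, 21/2, 1)
T4 rotate right-handed about the z-axis with cos θ = 7/25, sin θ = -24/25: (4, 0, -7) → (28/25, -96/25, -7); (-10, 21/2, 1) → (182/25, 627/50, 1)
T5 translate by (-5, 4, -4): (28/25, -96/25, -7) → (-97/25, 4/25, -11); (182/25, 627/50, 1) → (57/25, 827/50, -3)
T6 shear: y ← y − 2·z: (-97/25, 4/25, -11) → (-97/25, 554/25, -11); (57/25, 827/50, -3) → (57/25, 1127/50, -3)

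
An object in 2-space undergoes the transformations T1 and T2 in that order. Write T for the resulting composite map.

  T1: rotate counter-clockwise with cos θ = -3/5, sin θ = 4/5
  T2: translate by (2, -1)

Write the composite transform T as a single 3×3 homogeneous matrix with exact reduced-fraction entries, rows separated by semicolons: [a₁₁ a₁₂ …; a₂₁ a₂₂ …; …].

T = [-3/5 -4/5 2; 4/5 -3/5 -1; 0 0 1]

T1 = [-3/5 -4/5 0; 4/5 -3/5 0; 0 0 1]
T2·T1 = [-3/5 -4/5 2; 4/5 -3/5 -1; 0 0 1]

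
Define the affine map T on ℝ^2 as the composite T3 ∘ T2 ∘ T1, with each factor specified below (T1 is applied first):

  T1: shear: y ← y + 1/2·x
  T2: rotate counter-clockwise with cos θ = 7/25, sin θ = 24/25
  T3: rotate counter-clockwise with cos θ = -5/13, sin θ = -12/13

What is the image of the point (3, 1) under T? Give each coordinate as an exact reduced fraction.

T(p) = (1269/325, 41/650)

T1 shear: y ← y + 1/2·x: (3, 1) → (3, 5/2)
T2 rotate counter-clockwise with cos θ = 7/25, sin θ = 24/25: (3, 5/2) → (-39/25, 179/50)
T3 rotate counter-clockwise with cos θ = -5/13, sin θ = -12/13: (-39/25, 179/50) → (1269/325, 41/650)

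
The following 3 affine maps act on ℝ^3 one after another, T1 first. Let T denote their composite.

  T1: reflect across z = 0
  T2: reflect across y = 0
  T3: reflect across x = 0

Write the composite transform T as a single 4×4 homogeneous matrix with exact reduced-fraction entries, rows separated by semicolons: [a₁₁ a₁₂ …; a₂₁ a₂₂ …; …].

T1 = [1 0 0 0; 0 1 0 0; 0 0 -1 0; 0 0 0 1]
T2·T1 = [1 0 0 0; 0 -1 0 0; 0 0 -1 0; 0 0 0 1]
T3·…·T1 = [-1 0 0 0; 0 -1 0 0; 0 0 -1 0; 0 0 0 1]

T = [-1 0 0 0; 0 -1 0 0; 0 0 -1 0; 0 0 0 1]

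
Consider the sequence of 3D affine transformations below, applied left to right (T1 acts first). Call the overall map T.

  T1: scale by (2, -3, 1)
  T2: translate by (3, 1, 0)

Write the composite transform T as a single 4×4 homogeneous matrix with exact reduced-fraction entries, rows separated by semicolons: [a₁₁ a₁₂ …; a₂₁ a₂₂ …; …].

T1 = [2 0 0 0; 0 -3 0 0; 0 0 1 0; 0 0 0 1]
T2·T1 = [2 0 0 3; 0 -3 0 1; 0 0 1 0; 0 0 0 1]

T = [2 0 0 3; 0 -3 0 1; 0 0 1 0; 0 0 0 1]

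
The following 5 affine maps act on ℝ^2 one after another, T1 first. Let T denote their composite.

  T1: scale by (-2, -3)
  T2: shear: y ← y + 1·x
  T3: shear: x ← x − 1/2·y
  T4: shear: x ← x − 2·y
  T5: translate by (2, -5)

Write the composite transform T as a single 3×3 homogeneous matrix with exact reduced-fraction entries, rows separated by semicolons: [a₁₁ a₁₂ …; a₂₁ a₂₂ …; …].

T1 = [-2 0 0; 0 -3 0; 0 0 1]
T2·T1 = [-2 0 0; -2 -3 0; 0 0 1]
T3·…·T1 = [-1 3/2 0; -2 -3 0; 0 0 1]
T4·…·T1 = [3 15/2 0; -2 -3 0; 0 0 1]
T5·…·T1 = [3 15/2 2; -2 -3 -5; 0 0 1]

T = [3 15/2 2; -2 -3 -5; 0 0 1]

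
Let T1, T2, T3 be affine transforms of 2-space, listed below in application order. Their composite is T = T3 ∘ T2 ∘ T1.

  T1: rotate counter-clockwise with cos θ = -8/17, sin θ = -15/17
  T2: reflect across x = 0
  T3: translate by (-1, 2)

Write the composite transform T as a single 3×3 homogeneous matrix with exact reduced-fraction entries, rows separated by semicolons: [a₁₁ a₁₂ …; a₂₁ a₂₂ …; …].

T = [8/17 -15/17 -1; -15/17 -8/17 2; 0 0 1]

T1 = [-8/17 15/17 0; -15/17 -8/17 0; 0 0 1]
T2·T1 = [8/17 -15/17 0; -15/17 -8/17 0; 0 0 1]
T3·…·T1 = [8/17 -15/17 -1; -15/17 -8/17 2; 0 0 1]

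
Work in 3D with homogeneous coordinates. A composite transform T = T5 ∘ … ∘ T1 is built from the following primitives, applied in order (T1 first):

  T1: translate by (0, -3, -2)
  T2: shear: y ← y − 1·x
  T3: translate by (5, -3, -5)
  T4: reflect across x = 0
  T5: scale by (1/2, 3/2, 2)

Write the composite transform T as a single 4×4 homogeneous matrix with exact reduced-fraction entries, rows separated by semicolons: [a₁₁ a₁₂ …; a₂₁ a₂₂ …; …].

T1 = [1 0 0 0; 0 1 0 -3; 0 0 1 -2; 0 0 0 1]
T2·T1 = [1 0 0 0; -1 1 0 -3; 0 0 1 -2; 0 0 0 1]
T3·…·T1 = [1 0 0 5; -1 1 0 -6; 0 0 1 -7; 0 0 0 1]
T4·…·T1 = [-1 0 0 -5; -1 1 0 -6; 0 0 1 -7; 0 0 0 1]
T5·…·T1 = [-1/2 0 0 -5/2; -3/2 3/2 0 -9; 0 0 2 -14; 0 0 0 1]

T = [-1/2 0 0 -5/2; -3/2 3/2 0 -9; 0 0 2 -14; 0 0 0 1]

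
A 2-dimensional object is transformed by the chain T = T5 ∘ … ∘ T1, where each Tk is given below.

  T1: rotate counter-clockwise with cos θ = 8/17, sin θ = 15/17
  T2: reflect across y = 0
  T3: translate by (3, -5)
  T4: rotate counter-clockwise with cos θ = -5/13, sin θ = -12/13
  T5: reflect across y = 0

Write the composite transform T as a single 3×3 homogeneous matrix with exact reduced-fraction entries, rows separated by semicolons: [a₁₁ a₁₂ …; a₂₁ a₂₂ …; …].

T1 = [8/17 -15/17 0; 15/17 8/17 0; 0 0 1]
T2·T1 = [8/17 -15/17 0; -15/17 -8/17 0; 0 0 1]
T3·…·T1 = [8/17 -15/17 3; -15/17 -8/17 -5; 0 0 1]
T4·…·T1 = [-220/221 -21/221 -75/13; -21/221 220/221 -11/13; 0 0 1]
T5·…·T1 = [-220/221 -21/221 -75/13; 21/221 -220/221 11/13; 0 0 1]

T = [-220/221 -21/221 -75/13; 21/221 -220/221 11/13; 0 0 1]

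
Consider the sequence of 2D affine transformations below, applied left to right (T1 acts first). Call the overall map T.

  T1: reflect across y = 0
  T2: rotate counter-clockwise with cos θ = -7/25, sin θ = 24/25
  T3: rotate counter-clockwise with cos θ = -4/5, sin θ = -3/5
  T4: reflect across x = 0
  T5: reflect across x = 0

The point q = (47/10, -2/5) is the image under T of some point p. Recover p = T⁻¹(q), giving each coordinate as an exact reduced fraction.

p = (4, -5/2)

T1 = [1 0 0; 0 -1 0; 0 0 1]
T2·T1 = [-7/25 24/25 0; 24/25 7/25 0; 0 0 1]
T3·…·T1 = [4/5 -3/5 0; -3/5 -4/5 0; 0 0 1]
T4·…·T1 = [-4/5 3/5 0; -3/5 -4/5 0; 0 0 1]
T5·…·T1 = [4/5 -3/5 0; -3/5 -4/5 0; 0 0 1]
det M = -1; M⁻¹ = [4/5 -3/5 0; -3/5 -4/5 0; 0 0 1]
M⁻¹ · (47/10, -2/5)ᵀ = (4, -5/2)ᵀ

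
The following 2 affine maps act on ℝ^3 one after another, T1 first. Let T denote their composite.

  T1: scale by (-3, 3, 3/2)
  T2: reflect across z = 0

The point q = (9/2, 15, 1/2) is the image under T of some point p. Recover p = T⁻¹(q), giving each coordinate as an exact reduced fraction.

T1 = [-3 0 0 0; 0 3 0 0; 0 0 3/2 0; 0 0 0 1]
T2·T1 = [-3 0 0 0; 0 3 0 0; 0 0 -3/2 0; 0 0 0 1]
det M = 27/2; M⁻¹ = [-1/3 0 0 0; 0 1/3 0 0; 0 0 -2/3 0; 0 0 0 1]
M⁻¹ · (9/2, 15, 1/2)ᵀ = (-3/2, 5, -1/3)ᵀ

p = (-3/2, 5, -1/3)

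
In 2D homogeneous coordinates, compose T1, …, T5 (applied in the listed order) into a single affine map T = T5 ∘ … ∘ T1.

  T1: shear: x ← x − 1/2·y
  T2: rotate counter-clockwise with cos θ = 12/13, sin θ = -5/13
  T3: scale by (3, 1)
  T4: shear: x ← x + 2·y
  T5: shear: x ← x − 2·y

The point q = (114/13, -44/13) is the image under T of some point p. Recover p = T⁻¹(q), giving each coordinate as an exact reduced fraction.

T1 = [1 -1/2 0; 0 1 0; 0 0 1]
T2·T1 = [12/13 -1/13 0; -5/13 29/26 0; 0 0 1]
T3·…·T1 = [36/13 -3/13 0; -5/13 29/26 0; 0 0 1]
T4·…·T1 = [2 2 0; -5/13 29/26 0; 0 0 1]
T5·…·T1 = [36/13 -3/13 0; -5/13 29/26 0; 0 0 1]
det M = 3; M⁻¹ = [29/78 1/13 0; 5/39 12/13 0; 0 0 1]
M⁻¹ · (114/13, -44/13)ᵀ = (3, -2)ᵀ

p = (3, -2)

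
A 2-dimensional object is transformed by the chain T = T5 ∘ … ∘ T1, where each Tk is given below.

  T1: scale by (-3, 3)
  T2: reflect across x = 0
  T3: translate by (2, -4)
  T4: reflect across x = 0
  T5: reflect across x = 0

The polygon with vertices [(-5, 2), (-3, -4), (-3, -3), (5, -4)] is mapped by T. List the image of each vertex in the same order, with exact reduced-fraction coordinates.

T1 scale by (-3, 3): (-5, 2) → (15, 6); (-3, -4) → (9, -12); (-3, -3) → (9, -9); (5, -4) → (-15, -12)
T2 reflect across x = 0: (15, 6) → (-15, 6); (9, -12) → (-9, -12); (9, -9) → (-9, -9); (-15, -12) → (15, -12)
T3 translate by (2, -4): (-15, 6) → (-13, 2); (-9, -12) → (-7, -16); (-9, -9) → (-7, -13); (15, -12) → (17, -16)
T4 reflect across x = 0: (-13, 2) → (13, 2); (-7, -16) → (7, -16); (-7, -13) → (7, -13); (17, -16) → (-17, -16)
T5 reflect across x = 0: (13, 2) → (-13, 2); (7, -16) → (-7, -16); (7, -13) → (-7, -13); (-17, -16) → (17, -16)

image vertices: (-13, 2), (-7, -16), (-7, -13), (17, -16)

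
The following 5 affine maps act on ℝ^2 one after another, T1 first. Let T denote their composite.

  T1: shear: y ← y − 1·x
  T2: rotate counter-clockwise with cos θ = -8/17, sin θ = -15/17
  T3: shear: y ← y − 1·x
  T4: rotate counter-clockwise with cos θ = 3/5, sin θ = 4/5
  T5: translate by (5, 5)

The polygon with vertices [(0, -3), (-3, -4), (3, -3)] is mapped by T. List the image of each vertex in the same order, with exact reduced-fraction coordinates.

T1 shear: y ← y − 1·x: (0, -3) → (0, -3); (-3, -4) → (-3, -1); (3, -3) → (3, -6)
T2 rotate counter-clockwise with cos θ = -8/17, sin θ = -15/17: (0, -3) → (-45/17, 24/17); (-3, -1) → (9/17, 53/17); (3, -6) → (-114/17, 3/17)
T3 shear: y ← y − 1·x: (-45/17, 24/17) → (-45/17, 69/17); (9/17, 53/17) → (9/17, 44/17); (-114/17, 3/17) → (-114/17, 117/17)
T4 rotate counter-clockwise with cos θ = 3/5, sin θ = 4/5: (-45/17, 69/17) → (-411/85, 27/85); (9/17, 44/17) → (-149/85, 168/85); (-114/17, 117/17) → (-162/17, -21/17)
T5 translate by (5, 5): (-411/85, 27/85) → (14/85, 452/85); (-149/85, 168/85) → (276/85, 593/85); (-162/17, -21/17) → (-77/17, 64/17)

image vertices: (14/85, 452/85), (276/85, 593/85), (-77/17, 64/17)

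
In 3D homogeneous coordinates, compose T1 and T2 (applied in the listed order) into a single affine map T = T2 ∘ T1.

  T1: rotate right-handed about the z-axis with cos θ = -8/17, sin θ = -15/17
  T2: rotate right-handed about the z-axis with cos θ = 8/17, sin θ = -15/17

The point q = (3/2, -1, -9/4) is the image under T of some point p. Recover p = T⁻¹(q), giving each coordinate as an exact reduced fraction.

T1 = [-8/17 15/17 0 0; -15/17 -8/17 0 0; 0 0 1 0; 0 0 0 1]
T2·T1 = [-1 0 0 0; 0 -1 0 0; 0 0 1 0; 0 0 0 1]
det M = 1; M⁻¹ = [-1 0 0 0; 0 -1 0 0; 0 0 1 0; 0 0 0 1]
M⁻¹ · (3/2, -1, -9/4)ᵀ = (-3/2, 1, -9/4)ᵀ

p = (-3/2, 1, -9/4)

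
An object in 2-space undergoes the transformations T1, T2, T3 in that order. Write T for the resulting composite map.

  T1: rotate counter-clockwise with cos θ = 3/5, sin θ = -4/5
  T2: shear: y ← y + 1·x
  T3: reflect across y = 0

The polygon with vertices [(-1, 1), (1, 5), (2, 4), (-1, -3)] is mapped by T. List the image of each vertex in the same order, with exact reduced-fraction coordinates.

T1 rotate counter-clockwise with cos θ = 3/5, sin θ = -4/5: (-1, 1) → (1/5, 7/5); (1, 5) → (23/5, 11/5); (2, 4) → (22/5, 4/5); (-1, -3) → (-3, -1)
T2 shear: y ← y + 1·x: (1/5, 7/5) → (1/5, 8/5); (23/5, 11/5) → (23/5, 34/5); (22/5, 4/5) → (22/5, 26/5); (-3, -1) → (-3, -4)
T3 reflect across y = 0: (1/5, 8/5) → (1/5, -8/5); (23/5, 34/5) → (23/5, -34/5); (22/5, 26/5) → (22/5, -26/5); (-3, -4) → (-3, 4)

image vertices: (1/5, -8/5), (23/5, -34/5), (22/5, -26/5), (-3, 4)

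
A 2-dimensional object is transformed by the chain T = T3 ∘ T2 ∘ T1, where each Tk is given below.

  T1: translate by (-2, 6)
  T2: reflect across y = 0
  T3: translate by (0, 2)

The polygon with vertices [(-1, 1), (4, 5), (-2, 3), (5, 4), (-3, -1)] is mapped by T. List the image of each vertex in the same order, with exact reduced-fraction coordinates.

image vertices: (-3, -5), (2, -9), (-4, -7), (3, -8), (-5, -3)

T1 translate by (-2, 6): (-1, 1) → (-3, 7); (4, 5) → (2, 11); (-2, 3) → (-4, 9); (5, 4) → (3, 10); (-3, -1) → (-5, 5)
T2 reflect across y = 0: (-3, 7) → (-3, -7); (2, 11) → (2, -11); (-4, 9) → (-4, -9); (3, 10) → (3, -10); (-5, 5) → (-5, -5)
T3 translate by (0, 2): (-3, -7) → (-3, -5); (2, -11) → (2, -9); (-4, -9) → (-4, -7); (3, -10) → (3, -8); (-5, -5) → (-5, -3)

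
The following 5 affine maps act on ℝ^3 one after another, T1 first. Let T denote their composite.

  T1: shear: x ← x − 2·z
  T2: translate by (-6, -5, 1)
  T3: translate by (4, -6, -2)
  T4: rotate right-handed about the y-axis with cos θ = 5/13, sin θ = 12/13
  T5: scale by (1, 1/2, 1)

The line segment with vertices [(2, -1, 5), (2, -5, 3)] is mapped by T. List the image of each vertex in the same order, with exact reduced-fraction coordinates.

image vertices: (-2/13, -6, 140/13), (-6/13, -8, 82/13)

T1 shear: x ← x − 2·z: (2, -1, 5) → (-8, -1, 5); (2, -5, 3) → (-4, -5, 3)
T2 translate by (-6, -5, 1): (-8, -1, 5) → (-14, -6, 6); (-4, -5, 3) → (-10, -10, 4)
T3 translate by (4, -6, -2): (-14, -6, 6) → (-10, -12, 4); (-10, -10, 4) → (-6, -16, 2)
T4 rotate right-handed about the y-axis with cos θ = 5/13, sin θ = 12/13: (-10, -12, 4) → (-2/13, -12, 140/13); (-6, -16, 2) → (-6/13, -16, 82/13)
T5 scale by (1, 1/2, 1): (-2/13, -12, 140/13) → (-2/13, -6, 140/13); (-6/13, -16, 82/13) → (-6/13, -8, 82/13)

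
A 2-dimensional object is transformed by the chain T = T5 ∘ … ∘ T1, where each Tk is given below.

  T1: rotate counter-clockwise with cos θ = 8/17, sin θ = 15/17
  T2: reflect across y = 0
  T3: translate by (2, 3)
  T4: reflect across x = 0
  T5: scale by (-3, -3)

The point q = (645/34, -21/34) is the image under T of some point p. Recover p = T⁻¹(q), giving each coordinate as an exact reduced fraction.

p = (9/2, -5/2)

T1 = [8/17 -15/17 0; 15/17 8/17 0; 0 0 1]
T2·T1 = [8/17 -15/17 0; -15/17 -8/17 0; 0 0 1]
T3·…·T1 = [8/17 -15/17 2; -15/17 -8/17 3; 0 0 1]
T4·…·T1 = [-8/17 15/17 -2; -15/17 -8/17 3; 0 0 1]
T5·…·T1 = [24/17 -45/17 6; 45/17 24/17 -9; 0 0 1]
det M = 9; M⁻¹ = [8/51 5/17 29/17; -5/17 8/51 54/17; 0 0 1]
M⁻¹ · (645/34, -21/34)ᵀ = (9/2, -5/2)ᵀ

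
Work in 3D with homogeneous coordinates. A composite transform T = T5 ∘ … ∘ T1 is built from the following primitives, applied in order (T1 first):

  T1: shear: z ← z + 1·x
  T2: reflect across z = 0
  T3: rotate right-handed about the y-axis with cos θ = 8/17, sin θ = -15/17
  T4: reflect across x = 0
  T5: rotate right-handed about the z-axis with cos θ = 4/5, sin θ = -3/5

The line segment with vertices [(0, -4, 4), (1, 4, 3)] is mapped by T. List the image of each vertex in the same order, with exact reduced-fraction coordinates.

T1 shear: z ← z + 1·x: (0, -4, 4) → (0, -4, 4); (1, 4, 3) → (1, 4, 4)
T2 reflect across z = 0: (0, -4, 4) → (0, -4, -4); (1, 4, 4) → (1, 4, -4)
T3 rotate right-handed about the y-axis with cos θ = 8/17, sin θ = -15/17: (0, -4, -4) → (60/17, -4, -32/17); (1, 4, -4) → (4, 4, -1)
T4 reflect across x = 0: (60/17, -4, -32/17) → (-60/17, -4, -32/17); (4, 4, -1) → (-4, 4, -1)
T5 rotate right-handed about the z-axis with cos θ = 4/5, sin θ = -3/5: (-60/17, -4, -32/17) → (-444/85, -92/85, -32/17); (-4, 4, -1) → (-4/5, 28/5, -1)

image vertices: (-444/85, -92/85, -32/17), (-4/5, 28/5, -1)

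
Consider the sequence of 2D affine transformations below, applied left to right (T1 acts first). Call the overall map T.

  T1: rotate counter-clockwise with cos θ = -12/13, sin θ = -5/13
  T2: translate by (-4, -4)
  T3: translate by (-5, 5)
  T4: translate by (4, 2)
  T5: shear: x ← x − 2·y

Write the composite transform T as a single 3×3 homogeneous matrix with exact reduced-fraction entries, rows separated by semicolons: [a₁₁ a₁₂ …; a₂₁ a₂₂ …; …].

T = [-2/13 29/13 -11; -5/13 -12/13 3; 0 0 1]

T1 = [-12/13 5/13 0; -5/13 -12/13 0; 0 0 1]
T2·T1 = [-12/13 5/13 -4; -5/13 -12/13 -4; 0 0 1]
T3·…·T1 = [-12/13 5/13 -9; -5/13 -12/13 1; 0 0 1]
T4·…·T1 = [-12/13 5/13 -5; -5/13 -12/13 3; 0 0 1]
T5·…·T1 = [-2/13 29/13 -11; -5/13 -12/13 3; 0 0 1]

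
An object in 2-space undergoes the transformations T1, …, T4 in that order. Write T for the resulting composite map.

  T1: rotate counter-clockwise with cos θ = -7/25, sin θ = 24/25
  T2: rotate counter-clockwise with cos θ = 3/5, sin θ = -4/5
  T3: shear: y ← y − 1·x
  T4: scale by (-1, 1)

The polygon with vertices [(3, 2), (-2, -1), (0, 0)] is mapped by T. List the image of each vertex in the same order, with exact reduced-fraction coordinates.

image vertices: (-1/5, 17/5), (2/5, -9/5), (0, 0)

T1 rotate counter-clockwise with cos θ = -7/25, sin θ = 24/25: (3, 2) → (-69/25, 58/25); (-2, -1) → (38/25, -41/25); (0, 0) → (0, 0)
T2 rotate counter-clockwise with cos θ = 3/5, sin θ = -4/5: (-69/25, 58/25) → (1/5, 18/5); (38/25, -41/25) → (-2/5, -11/5); (0, 0) → (0, 0)
T3 shear: y ← y − 1·x: (1/5, 18/5) → (1/5, 17/5); (-2/5, -11/5) → (-2/5, -9/5); (0, 0) → (0, 0)
T4 scale by (-1, 1): (1/5, 17/5) → (-1/5, 17/5); (-2/5, -9/5) → (2/5, -9/5); (0, 0) → (0, 0)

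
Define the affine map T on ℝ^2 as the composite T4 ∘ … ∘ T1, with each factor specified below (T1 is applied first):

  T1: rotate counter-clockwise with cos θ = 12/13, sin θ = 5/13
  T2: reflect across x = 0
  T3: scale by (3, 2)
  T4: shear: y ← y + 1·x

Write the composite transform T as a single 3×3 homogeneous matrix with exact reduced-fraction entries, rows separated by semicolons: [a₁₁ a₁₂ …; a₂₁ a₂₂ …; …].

T = [-36/13 15/13 0; -2 3 0; 0 0 1]

T1 = [12/13 -5/13 0; 5/13 12/13 0; 0 0 1]
T2·T1 = [-12/13 5/13 0; 5/13 12/13 0; 0 0 1]
T3·…·T1 = [-36/13 15/13 0; 10/13 24/13 0; 0 0 1]
T4·…·T1 = [-36/13 15/13 0; -2 3 0; 0 0 1]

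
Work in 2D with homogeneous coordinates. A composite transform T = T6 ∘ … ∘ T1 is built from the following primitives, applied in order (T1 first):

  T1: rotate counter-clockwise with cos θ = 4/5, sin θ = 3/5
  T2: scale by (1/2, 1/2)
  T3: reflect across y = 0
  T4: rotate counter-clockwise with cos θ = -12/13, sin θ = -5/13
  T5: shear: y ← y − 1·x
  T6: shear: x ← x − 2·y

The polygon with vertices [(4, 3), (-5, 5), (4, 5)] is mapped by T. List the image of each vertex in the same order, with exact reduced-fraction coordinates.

image vertices: (-43/5, 457/130), (11/2, -16/13), (-49/5, 551/130)

T1 rotate counter-clockwise with cos θ = 4/5, sin θ = 3/5: (4, 3) → (7/5, 24/5); (-5, 5) → (-7, 1); (4, 5) → (1/5, 32/5)
T2 scale by (1/2, 1/2): (7/5, 24/5) → (7/10, 12/5); (-7, 1) → (-7/2, 1/2); (1/5, 32/5) → (1/10, 16/5)
T3 reflect across y = 0: (7/10, 12/5) → (7/10, -12/5); (-7/2, 1/2) → (-7/2, -1/2); (1/10, 16/5) → (1/10, -16/5)
T4 rotate counter-clockwise with cos θ = -12/13, sin θ = -5/13: (7/10, -12/5) → (-102/65, 253/130); (-7/2, -1/2) → (79/26, 47/26); (1/10, -16/5) → (-86/65, 379/130)
T5 shear: y ← y − 1·x: (-102/65, 253/130) → (-102/65, 457/130); (79/26, 47/26) → (79/26, -16/13); (-86/65, 379/130) → (-86/65, 551/130)
T6 shear: x ← x − 2·y: (-102/65, 457/130) → (-43/5, 457/130); (79/26, -16/13) → (11/2, -16/13); (-86/65, 551/130) → (-49/5, 551/130)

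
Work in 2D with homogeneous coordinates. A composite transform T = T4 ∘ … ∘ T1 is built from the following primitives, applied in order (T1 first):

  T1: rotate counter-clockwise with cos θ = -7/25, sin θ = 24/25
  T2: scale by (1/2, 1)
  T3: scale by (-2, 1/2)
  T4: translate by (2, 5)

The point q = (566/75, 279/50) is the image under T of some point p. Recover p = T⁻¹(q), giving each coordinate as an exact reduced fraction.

p = (8/3, 5)

T1 = [-7/25 -24/25 0; 24/25 -7/25 0; 0 0 1]
T2·T1 = [-7/50 -12/25 0; 24/25 -7/25 0; 0 0 1]
T3·…·T1 = [7/25 24/25 0; 12/25 -7/50 0; 0 0 1]
T4·…·T1 = [7/25 24/25 2; 12/25 -7/50 5; 0 0 1]
det M = -1/2; M⁻¹ = [7/25 48/25 -254/25; 24/25 -14/25 22/25; 0 0 1]
M⁻¹ · (566/75, 279/50)ᵀ = (8/3, 5)ᵀ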